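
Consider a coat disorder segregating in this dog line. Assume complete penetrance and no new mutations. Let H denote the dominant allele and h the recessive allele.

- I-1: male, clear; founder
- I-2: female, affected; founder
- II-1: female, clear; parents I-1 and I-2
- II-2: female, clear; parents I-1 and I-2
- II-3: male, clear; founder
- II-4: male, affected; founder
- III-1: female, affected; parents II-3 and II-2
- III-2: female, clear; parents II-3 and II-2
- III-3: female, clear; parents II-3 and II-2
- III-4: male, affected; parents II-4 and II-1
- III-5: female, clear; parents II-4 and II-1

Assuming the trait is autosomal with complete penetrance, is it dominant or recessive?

II-3 and II-2 are both clear yet have an affected child III-1. Under dominance, an affected child requires at least one affected parent, so the trait cannot be dominant.

recessive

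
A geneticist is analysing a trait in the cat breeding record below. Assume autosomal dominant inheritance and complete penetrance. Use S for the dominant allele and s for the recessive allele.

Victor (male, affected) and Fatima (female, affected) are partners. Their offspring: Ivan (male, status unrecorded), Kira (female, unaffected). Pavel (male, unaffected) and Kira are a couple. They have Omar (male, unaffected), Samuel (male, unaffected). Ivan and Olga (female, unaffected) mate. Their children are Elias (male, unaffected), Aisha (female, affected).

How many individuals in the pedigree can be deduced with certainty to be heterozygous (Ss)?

Obligate heterozygotes: Victor is affected so carries S and passed s to Kira (ss), so Victor is Ss; Fatima is affected so carries S and passed s to Kira (ss), so Fatima is Ss; Ivan passed S to Aisha (Ss, whose s came from Olga) and passed s to Elias (ss), so Ivan is Ss; Aisha is affected so carries S and received s from Olga (ss), so Aisha is Ss.
Every other individual is either homozygous by phenotype or has at least one consistent homozygous assignment, so the count is 4.

4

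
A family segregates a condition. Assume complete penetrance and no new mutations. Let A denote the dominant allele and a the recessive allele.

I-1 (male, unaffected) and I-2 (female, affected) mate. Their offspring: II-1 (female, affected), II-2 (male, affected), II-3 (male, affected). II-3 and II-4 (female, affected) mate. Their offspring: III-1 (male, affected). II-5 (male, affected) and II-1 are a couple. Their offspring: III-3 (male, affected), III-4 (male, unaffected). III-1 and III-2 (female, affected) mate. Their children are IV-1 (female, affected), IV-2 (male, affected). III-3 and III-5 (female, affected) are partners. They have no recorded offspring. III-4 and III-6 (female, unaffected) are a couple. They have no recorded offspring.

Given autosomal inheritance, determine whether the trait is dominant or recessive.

dominant

II-5 and II-1 are both affected yet have an unaffected child III-4. Under a recessive model two affected parents are homozygous and every child would be affected, so the trait cannot be recessive.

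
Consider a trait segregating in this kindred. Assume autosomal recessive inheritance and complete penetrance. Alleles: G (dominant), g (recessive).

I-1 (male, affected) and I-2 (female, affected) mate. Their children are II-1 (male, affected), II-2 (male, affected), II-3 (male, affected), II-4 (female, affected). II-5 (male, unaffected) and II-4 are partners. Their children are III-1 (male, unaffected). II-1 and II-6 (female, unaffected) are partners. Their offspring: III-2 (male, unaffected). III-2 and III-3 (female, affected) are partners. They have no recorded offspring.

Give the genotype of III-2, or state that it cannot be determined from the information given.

From phenotype alone, III-2 is GG or Gg.
III-2 is unaffected so carries G and received g from II-1 (gg), so III-2 is Gg.

Gg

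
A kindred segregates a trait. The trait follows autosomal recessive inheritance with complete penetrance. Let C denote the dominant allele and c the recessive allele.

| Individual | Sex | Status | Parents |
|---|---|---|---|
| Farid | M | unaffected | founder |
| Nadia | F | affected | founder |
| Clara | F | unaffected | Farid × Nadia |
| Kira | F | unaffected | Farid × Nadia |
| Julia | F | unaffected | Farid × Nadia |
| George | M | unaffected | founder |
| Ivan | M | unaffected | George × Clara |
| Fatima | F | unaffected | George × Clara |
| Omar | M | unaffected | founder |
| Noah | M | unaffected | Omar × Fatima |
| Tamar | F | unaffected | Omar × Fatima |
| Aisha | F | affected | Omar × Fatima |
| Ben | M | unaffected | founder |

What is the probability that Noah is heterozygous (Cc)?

2/3

Omar is unaffected so carries C and passed c to Aisha (cc), so Omar is Cc.
Fatima is unaffected so carries C and passed c to Aisha (cc), so Fatima is Cc.
Their cross gives offspring ratios 1/4 CC : 1/2 Cc : 1/4 cc. Conditioning on Noah being unaffected, P(Cc) = 1/2 / 3/4 = 2/3.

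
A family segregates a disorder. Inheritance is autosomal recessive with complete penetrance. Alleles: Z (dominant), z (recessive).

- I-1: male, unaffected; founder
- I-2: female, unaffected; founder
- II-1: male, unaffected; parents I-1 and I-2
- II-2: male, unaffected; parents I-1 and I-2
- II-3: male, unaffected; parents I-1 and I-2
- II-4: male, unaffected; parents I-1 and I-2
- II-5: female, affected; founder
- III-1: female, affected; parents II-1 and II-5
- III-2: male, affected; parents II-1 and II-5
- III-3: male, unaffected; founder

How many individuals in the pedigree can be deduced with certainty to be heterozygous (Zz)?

Obligate heterozygotes: II-1 is unaffected so carries Z and passed z to III-1 (zz), so II-1 is Zz.
Every other individual is either homozygous by phenotype or has at least one consistent homozygous assignment, so the count is 1.

1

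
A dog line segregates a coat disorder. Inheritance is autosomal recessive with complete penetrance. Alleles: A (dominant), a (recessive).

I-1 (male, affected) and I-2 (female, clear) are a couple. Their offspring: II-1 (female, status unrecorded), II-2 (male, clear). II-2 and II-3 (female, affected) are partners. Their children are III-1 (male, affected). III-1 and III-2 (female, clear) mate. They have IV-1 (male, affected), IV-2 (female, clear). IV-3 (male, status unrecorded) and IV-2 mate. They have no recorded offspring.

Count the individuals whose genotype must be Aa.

3

Obligate heterozygotes: II-2 is clear so carries A and received a from I-1 (aa), so II-2 is Aa; III-2 is clear so carries A and passed a to IV-1 (aa), so III-2 is Aa; IV-2 is clear so carries A and received a from III-1 (aa), so IV-2 is Aa.
Every other individual is either homozygous by phenotype or has at least one consistent homozygous assignment, so the count is 3.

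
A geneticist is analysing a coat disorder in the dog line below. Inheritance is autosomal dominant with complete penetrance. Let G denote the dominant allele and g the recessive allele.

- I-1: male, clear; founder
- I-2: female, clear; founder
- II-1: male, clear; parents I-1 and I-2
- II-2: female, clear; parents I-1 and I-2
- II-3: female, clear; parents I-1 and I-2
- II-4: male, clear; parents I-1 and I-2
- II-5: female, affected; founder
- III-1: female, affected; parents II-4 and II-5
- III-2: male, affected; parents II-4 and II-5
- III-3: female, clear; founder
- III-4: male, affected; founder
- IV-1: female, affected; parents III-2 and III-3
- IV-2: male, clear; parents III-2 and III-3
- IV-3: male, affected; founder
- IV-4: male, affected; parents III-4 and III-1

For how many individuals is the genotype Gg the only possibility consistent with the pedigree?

Obligate heterozygotes: III-1 is affected so carries G and received g from II-4 (gg), so III-1 is Gg; III-2 is affected so carries G and received g from II-4 (gg), so III-2 is Gg; IV-1 is affected so carries G and received g from III-3 (gg), so IV-1 is Gg.
Every other individual is either homozygous by phenotype or has at least one consistent homozygous assignment, so the count is 3.

3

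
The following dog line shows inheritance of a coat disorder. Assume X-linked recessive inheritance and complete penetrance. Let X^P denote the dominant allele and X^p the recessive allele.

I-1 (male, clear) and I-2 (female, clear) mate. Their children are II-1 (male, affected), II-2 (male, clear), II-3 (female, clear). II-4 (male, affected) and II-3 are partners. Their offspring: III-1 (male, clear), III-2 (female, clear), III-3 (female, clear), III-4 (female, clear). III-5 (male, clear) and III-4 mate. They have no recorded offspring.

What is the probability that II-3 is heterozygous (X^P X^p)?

1/17

I-1 is clear, so I-1 is X^P Y.
I-2 is clear so carries P and passed p to II-1 (X^p Y), so I-2 is X^P X^p.
Their cross gives offspring ratios 1/2 X^P X^P : 1/2 X^P X^p. Conditioning on II-3 being clear, P(X^P X^p) = 1/2 / 1 = 1/2 before taking II-3's own offspring into account.
II-4 is affected, so II-4 is X^p Y.
Now use II-3's offspring. Probability of each recorded status — clear son III-1: 1/2 if II-3 is X^P X^p, 1 if X^P X^P; clear daughter III-2: 1/2 if II-3 is X^P X^p, 1 if X^P X^P; clear daughter III-3: 1/2 if II-3 is X^P X^p, 1 if X^P X^P; clear daughter III-4: 1/2 if II-3 is X^P X^p, 1 if X^P X^P.
Bayes: P(X^P X^p) = 1/2·1/16 / (1/2·1/16 + 1/2·1) = 1/17.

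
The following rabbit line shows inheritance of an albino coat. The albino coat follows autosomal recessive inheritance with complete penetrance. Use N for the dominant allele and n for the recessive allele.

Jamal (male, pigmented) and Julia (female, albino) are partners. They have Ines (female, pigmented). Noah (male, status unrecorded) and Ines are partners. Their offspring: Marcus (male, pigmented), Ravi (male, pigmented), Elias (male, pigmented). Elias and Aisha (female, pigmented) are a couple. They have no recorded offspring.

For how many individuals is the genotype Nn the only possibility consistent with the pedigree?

1

Obligate heterozygotes: Ines is pigmented so carries N and received n from Julia (nn), so Ines is Nn.
Every other individual is either homozygous by phenotype or has at least one consistent homozygous assignment, so the count is 1.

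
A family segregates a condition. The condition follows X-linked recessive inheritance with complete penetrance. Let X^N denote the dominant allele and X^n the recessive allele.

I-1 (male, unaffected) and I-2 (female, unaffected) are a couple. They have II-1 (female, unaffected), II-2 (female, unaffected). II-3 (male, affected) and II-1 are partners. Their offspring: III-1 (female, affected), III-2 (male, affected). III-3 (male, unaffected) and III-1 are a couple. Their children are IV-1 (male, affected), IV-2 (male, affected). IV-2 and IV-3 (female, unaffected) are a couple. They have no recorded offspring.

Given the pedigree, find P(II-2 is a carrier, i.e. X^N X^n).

I-1 is unaffected, so I-1 is X^N Y.
I-2 is unaffected so carries N and passed n to II-1 (X^N X^n, whose N came from I-1), so I-2 is X^N X^n.
Their cross gives offspring ratios 1/2 X^N X^N : 1/2 X^N X^n. Conditioning on II-2 being unaffected, P(X^N X^n) = 1/2 / 1 = 1/2.

1/2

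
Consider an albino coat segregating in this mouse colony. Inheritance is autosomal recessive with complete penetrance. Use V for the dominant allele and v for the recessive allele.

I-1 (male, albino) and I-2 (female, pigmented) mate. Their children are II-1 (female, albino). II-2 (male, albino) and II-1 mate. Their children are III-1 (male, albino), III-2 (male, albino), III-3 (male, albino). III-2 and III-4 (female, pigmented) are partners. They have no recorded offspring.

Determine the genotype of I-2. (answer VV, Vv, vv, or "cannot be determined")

Vv

From phenotype alone, I-2 is VV or Vv.
I-2 is pigmented so carries V and passed v to II-1 (vv), so I-2 is Vv.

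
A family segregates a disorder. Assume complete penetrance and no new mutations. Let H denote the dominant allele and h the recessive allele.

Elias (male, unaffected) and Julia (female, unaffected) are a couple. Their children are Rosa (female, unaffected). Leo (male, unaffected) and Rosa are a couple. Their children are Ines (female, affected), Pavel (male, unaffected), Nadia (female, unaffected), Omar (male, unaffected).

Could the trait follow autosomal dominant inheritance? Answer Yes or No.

Under autosomal dominant, Ines (affected, female) cannot arise from Leo (unaffected) × Rosa (unaffected).

No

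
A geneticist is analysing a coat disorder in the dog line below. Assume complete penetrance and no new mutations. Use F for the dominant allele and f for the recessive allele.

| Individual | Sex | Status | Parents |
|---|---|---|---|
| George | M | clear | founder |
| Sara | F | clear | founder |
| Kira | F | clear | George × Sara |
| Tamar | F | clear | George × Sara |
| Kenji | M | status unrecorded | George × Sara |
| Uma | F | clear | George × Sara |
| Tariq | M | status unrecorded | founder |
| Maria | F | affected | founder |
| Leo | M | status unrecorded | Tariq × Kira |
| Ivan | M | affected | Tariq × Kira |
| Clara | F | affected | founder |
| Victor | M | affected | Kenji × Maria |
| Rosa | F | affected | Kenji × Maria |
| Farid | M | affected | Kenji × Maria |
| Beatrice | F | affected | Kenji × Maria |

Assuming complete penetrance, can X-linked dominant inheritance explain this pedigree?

Under X-linked dominant, Ivan (affected, male) cannot arise from Tariq (unrecorded) × Kira (clear).

No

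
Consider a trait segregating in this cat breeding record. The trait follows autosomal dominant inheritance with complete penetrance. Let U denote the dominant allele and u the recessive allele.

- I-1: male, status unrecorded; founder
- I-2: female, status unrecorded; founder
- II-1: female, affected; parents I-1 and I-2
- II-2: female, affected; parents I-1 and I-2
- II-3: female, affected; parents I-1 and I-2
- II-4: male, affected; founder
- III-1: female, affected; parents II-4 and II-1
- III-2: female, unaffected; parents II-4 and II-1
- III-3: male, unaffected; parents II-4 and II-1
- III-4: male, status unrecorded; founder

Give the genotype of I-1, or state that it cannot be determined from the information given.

cannot be determined

I-1's phenotype is unrecorded, and no parent or child forces a single allele at both positions; consistent genotype assignments exist with I-1 as UU or Uu or uu.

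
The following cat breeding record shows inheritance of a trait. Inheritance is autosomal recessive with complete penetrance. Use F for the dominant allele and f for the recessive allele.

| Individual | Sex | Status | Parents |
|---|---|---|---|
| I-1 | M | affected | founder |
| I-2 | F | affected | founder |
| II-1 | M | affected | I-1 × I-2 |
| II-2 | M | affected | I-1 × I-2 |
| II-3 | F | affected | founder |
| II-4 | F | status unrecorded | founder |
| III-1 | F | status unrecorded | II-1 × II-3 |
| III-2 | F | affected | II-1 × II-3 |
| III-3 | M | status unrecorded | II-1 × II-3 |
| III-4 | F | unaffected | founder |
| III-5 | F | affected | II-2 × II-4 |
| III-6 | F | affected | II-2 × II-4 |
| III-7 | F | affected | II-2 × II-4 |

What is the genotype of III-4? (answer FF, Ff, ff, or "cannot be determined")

III-4's phenotype allows FF or Ff, and no parent or child forces a single allele at both positions; consistent genotype assignments exist with III-4 as FF or Ff.

cannot be determined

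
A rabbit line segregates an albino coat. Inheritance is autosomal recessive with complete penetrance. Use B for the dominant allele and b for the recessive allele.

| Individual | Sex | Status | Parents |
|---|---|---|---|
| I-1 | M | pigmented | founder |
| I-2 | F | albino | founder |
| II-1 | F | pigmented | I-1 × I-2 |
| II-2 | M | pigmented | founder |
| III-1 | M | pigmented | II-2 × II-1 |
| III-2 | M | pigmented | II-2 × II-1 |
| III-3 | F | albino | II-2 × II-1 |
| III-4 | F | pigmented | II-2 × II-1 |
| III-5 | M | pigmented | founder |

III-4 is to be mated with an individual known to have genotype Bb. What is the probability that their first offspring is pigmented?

5/6

II-2 is pigmented so carries B and passed b to III-3 (bb), so II-2 is Bb.
II-1 is pigmented so carries B and received b from I-2 (bb), so II-1 is Bb.
III-4 is a pigmented offspring of II-2 (Bb) × II-1 (Bb), whose cross gives 1/4 BB : 1/2 Bb : 1/4 bb; conditioning on being pigmented, III-4 is BB with probability 1/3, Bb with probability 2/3.
Summing over parental genotype combinations, P(offspring is pigmented) = 1/3·1 + 2/3·3/4 = 5/6.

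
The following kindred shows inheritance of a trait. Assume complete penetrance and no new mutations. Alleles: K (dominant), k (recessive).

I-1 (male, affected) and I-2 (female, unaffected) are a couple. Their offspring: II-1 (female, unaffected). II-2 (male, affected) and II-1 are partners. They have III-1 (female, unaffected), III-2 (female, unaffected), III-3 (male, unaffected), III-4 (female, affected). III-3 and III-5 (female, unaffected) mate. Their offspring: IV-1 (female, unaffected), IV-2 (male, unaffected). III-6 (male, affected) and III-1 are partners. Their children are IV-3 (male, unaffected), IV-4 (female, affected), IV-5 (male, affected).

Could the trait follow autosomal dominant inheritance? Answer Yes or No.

A consistent assignment under autosomal dominant exists: I-1 Kk, I-2 kk, II-1 kk, II-2 Kk, III-1 kk, III-2 kk, III-3 kk, III-4 Kk, III-5 kk, III-6 Kk, IV-1 kk, IV-2 kk, IV-3 kk, IV-4 Kk, IV-5 Kk.
In this assignment every recorded phenotype matches its genotype and every non-founder's genotype is obtainable from its parents' genotypes, so the pedigree is consistent.

Yes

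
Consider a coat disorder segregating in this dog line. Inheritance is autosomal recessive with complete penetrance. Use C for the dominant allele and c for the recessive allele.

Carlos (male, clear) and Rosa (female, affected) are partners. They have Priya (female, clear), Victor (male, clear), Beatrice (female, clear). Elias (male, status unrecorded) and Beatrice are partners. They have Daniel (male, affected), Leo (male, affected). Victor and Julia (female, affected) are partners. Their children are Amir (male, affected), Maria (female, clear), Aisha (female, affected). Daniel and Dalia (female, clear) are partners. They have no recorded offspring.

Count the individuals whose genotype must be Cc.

4

Obligate heterozygotes: Priya is clear so carries C and received c from Rosa (cc), so Priya is Cc; Victor is clear so carries C and received c from Rosa (cc), so Victor is Cc; Beatrice is clear so carries C and received c from Rosa (cc), so Beatrice is Cc; Maria is clear so carries C and received c from Julia (cc), so Maria is Cc.
Every other individual is either homozygous by phenotype or has at least one consistent homozygous assignment, so the count is 4.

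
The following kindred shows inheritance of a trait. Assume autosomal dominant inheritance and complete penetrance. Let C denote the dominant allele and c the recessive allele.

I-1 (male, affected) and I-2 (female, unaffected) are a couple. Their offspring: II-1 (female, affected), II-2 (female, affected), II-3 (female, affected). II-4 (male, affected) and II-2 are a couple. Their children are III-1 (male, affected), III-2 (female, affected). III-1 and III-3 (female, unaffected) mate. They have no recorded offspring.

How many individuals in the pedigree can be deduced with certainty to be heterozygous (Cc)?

3

Obligate heterozygotes: II-1 is affected so carries C and received c from I-2 (cc), so II-1 is Cc; II-2 is affected so carries C and received c from I-2 (cc), so II-2 is Cc; II-3 is affected so carries C and received c from I-2 (cc), so II-3 is Cc.
Every other individual is either homozygous by phenotype or has at least one consistent homozygous assignment, so the count is 3.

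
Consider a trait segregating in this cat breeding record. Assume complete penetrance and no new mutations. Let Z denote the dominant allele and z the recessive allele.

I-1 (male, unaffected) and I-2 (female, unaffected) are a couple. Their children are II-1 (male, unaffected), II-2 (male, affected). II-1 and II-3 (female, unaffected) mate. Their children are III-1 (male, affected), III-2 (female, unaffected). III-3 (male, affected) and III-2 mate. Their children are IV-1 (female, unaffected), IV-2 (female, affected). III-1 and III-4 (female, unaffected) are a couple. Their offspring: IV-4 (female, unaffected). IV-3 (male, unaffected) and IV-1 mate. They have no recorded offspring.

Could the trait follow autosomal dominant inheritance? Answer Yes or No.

No

Under autosomal dominant, II-2 (affected, male) cannot arise from I-1 (unaffected) × I-2 (unaffected).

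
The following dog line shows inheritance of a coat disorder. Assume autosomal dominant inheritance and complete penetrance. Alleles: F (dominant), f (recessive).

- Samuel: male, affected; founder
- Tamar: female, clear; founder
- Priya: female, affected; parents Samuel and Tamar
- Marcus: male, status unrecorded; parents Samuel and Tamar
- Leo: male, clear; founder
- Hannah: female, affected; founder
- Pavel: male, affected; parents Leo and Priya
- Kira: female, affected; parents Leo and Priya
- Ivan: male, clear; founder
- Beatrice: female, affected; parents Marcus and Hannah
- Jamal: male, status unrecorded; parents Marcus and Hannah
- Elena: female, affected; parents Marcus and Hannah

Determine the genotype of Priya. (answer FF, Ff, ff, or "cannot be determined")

From phenotype alone, Priya is FF or Ff.
Priya is affected so carries F and received f from Tamar (ff), so Priya is Ff.

Ff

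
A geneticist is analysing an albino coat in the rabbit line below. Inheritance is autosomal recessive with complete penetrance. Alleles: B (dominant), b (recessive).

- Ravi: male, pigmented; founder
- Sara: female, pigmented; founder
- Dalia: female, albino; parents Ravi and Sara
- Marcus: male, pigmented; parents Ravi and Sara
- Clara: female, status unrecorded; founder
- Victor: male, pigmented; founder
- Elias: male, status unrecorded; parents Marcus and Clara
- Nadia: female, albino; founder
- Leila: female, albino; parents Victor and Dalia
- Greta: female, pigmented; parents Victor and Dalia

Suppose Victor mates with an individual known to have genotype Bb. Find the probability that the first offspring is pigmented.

3/4

Victor is pigmented so carries B and passed b to Leila (bb), so Victor is Bb.
The cross gives 1/4 BB : 1/2 Bb : 1/4 bb, so P(offspring is pigmented) = 3/4.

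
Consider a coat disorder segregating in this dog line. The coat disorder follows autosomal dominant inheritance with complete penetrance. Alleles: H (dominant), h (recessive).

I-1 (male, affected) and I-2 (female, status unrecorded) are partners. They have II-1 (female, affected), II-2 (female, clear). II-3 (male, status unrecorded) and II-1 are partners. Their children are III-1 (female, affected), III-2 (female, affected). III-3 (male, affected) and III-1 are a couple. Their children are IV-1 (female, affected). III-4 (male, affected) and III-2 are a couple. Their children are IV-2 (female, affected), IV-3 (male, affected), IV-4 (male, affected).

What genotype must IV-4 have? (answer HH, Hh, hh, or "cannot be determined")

cannot be determined

IV-4's phenotype allows HH or Hh, and no parent or child forces a single allele at both positions; consistent genotype assignments exist with IV-4 as HH or Hh.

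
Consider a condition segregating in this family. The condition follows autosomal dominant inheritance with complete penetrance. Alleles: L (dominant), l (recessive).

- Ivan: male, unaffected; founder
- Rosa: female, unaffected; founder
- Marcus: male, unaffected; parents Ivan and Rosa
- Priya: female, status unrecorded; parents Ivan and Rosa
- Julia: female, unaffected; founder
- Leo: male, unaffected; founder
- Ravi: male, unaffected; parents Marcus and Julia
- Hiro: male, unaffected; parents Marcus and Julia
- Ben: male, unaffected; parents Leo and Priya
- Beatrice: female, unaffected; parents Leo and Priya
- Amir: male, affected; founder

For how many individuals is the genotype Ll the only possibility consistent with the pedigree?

0

No individual's genotype is forced to Ll by the pedigree, so the count is 0.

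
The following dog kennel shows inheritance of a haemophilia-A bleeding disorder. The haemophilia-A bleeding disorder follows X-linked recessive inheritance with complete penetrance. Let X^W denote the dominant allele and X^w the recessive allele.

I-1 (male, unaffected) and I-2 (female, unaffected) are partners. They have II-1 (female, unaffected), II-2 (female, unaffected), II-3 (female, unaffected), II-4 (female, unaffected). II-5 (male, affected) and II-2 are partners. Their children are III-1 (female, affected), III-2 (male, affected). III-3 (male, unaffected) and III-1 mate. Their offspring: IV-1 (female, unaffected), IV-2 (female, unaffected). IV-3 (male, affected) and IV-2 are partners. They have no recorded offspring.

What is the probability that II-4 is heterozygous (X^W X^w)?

1/2

I-1 is unaffected, so I-1 is X^W Y.
I-2 is unaffected so carries W and passed w to II-2 (X^W X^w, whose W came from I-1), so I-2 is X^W X^w.
Their cross gives offspring ratios 1/2 X^W X^W : 1/2 X^W X^w. Conditioning on II-4 being unaffected, P(X^W X^w) = 1/2 / 1 = 1/2.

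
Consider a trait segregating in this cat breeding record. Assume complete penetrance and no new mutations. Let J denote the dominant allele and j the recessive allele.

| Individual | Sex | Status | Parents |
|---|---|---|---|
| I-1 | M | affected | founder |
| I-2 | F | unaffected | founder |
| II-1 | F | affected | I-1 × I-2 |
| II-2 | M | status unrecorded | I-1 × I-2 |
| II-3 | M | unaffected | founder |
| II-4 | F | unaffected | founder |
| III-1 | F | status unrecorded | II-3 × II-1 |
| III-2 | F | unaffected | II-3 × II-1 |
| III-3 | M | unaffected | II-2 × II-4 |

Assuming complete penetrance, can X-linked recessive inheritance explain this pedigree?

A consistent assignment under X-linked recessive exists: I-1 X^j Y, I-2 X^J X^j, II-1 X^j X^j, II-2 X^J Y, II-3 X^J Y, II-4 X^J X^J, III-1 X^J X^j, III-2 X^J X^j, III-3 X^J Y.
In this assignment every recorded phenotype matches its genotype and every non-founder's genotype is obtainable from its parents' genotypes, so the pedigree is consistent.

Yes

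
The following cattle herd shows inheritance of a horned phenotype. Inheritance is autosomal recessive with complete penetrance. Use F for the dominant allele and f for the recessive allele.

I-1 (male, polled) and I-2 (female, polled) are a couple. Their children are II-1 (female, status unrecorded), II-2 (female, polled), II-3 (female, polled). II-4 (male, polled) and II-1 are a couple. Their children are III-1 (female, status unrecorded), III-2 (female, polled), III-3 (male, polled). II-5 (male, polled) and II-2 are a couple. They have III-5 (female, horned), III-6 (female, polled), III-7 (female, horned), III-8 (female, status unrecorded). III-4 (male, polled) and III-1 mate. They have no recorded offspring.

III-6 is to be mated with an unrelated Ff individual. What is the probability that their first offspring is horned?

II-5 is polled so carries F and passed f to III-5 (ff), so II-5 is Ff.
II-2 is polled so carries F and passed f to III-5 (ff), so II-2 is Ff.
III-6 is a polled offspring of II-5 (Ff) × II-2 (Ff), whose cross gives 1/4 FF : 1/2 Ff : 1/4 ff; conditioning on being polled, III-6 is FF with probability 1/3, Ff with probability 2/3.
Summing over parental genotype combinations, P(offspring is horned) = 2/3·1/4 = 1/6.

1/6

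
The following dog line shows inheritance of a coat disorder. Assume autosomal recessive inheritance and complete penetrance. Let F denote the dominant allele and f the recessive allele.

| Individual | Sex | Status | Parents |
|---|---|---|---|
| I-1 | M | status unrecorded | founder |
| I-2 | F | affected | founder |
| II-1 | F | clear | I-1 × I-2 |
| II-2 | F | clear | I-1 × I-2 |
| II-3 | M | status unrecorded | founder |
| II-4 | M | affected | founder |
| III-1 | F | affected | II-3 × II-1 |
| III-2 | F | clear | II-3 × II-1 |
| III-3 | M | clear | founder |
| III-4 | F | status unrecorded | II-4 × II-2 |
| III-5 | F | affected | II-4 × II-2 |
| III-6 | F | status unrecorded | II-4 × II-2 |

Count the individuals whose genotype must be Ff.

2

Obligate heterozygotes: II-1 is clear so carries F and received f from I-2 (ff), so II-1 is Ff; II-2 is clear so carries F and received f from I-2 (ff), so II-2 is Ff.
Every other individual is either homozygous by phenotype or has at least one consistent homozygous assignment, so the count is 2.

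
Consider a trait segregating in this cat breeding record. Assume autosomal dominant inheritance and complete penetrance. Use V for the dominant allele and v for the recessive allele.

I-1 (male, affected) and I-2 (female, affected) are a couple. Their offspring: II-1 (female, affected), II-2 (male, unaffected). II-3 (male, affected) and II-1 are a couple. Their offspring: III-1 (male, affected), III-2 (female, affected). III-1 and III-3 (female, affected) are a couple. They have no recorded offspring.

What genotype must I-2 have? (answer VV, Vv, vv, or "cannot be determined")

From phenotype alone, I-2 is VV or Vv.
I-2 is affected so carries V and passed v to II-2 (vv), so I-2 is Vv.

Vv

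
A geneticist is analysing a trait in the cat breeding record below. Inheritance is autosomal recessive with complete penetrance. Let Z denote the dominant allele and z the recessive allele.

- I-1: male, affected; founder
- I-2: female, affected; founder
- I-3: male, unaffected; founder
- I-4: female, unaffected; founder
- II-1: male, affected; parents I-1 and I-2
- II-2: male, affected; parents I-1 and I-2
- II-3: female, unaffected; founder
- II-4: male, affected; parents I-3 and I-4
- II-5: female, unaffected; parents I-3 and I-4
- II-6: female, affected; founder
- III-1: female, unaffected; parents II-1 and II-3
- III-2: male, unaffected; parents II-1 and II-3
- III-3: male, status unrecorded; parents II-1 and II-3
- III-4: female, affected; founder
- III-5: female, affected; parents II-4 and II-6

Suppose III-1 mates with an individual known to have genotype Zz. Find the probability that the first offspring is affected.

III-1 is unaffected so carries Z and received z from II-1 (zz), so III-1 is Zz.
The cross gives 1/4 ZZ : 1/2 Zz : 1/4 zz, so P(offspring is affected) = 1/4.

1/4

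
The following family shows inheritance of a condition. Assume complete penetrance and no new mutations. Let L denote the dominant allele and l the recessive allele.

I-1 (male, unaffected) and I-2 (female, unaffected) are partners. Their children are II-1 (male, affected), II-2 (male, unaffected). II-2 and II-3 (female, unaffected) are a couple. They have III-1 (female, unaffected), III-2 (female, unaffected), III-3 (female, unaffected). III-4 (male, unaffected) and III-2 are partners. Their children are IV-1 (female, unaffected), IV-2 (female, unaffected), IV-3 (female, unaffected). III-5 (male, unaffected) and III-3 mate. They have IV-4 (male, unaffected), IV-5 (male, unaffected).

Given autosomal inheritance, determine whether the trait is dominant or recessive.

I-1 and I-2 are both unaffected yet have an affected child II-1. Under dominance, an affected child requires at least one affected parent, so the trait cannot be dominant.

recessive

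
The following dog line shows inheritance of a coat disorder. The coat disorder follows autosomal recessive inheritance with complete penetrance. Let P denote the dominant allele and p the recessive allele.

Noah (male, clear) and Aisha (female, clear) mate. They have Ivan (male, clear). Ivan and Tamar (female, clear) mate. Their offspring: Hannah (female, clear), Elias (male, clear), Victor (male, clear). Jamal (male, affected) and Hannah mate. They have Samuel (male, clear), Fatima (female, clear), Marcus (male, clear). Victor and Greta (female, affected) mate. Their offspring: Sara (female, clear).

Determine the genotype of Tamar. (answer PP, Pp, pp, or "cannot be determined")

cannot be determined

Tamar's phenotype allows PP or Pp, and no parent or child forces a single allele at both positions; consistent genotype assignments exist with Tamar as PP or Pp.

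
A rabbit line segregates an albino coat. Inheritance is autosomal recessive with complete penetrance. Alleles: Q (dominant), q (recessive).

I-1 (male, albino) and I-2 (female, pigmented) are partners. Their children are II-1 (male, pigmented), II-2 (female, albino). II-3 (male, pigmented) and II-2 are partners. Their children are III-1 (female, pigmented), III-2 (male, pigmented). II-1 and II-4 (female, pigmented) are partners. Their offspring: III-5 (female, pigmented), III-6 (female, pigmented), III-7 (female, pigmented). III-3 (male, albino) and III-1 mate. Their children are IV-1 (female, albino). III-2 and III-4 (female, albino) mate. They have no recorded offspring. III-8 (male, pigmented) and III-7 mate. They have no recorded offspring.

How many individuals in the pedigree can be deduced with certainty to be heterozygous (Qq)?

Obligate heterozygotes: I-2 is pigmented so carries Q and passed q to II-2 (qq), so I-2 is Qq; II-1 is pigmented so carries Q and received q from I-1 (qq), so II-1 is Qq; III-1 is pigmented so carries Q and received q from II-2 (qq), so III-1 is Qq; III-2 is pigmented so carries Q and received q from II-2 (qq), so III-2 is Qq.
Every other individual is either homozygous by phenotype or has at least one consistent homozygous assignment, so the count is 4.

4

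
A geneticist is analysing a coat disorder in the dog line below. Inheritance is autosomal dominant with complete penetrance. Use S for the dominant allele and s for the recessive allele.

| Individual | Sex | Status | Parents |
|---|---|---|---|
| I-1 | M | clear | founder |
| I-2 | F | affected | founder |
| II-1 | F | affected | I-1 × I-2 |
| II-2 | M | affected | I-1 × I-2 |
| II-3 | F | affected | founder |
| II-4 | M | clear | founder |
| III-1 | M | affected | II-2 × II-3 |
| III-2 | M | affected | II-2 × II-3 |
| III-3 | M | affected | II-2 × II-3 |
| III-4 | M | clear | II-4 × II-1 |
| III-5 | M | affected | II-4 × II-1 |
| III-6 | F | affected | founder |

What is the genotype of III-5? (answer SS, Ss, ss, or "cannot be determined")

Ss

From phenotype alone, III-5 is SS or Ss.
III-5 is affected so carries S and received s from II-4 (ss), so III-5 is Ss.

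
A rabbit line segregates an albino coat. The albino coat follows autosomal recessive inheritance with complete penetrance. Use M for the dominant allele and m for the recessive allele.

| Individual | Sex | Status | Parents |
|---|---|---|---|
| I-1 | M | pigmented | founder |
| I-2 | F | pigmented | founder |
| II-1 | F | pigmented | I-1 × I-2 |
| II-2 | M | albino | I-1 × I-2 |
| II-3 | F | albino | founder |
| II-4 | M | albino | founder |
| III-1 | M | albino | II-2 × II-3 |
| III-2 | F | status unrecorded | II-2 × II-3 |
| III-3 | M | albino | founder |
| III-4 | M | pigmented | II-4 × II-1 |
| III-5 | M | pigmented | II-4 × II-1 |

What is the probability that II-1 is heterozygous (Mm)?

1/3

I-1 is pigmented so carries M and passed m to II-2 (mm), so I-1 is Mm.
I-2 is pigmented so carries M and passed m to II-2 (mm), so I-2 is Mm.
Their cross gives offspring ratios 1/4 MM : 1/2 Mm : 1/4 mm. Conditioning on II-1 being pigmented, P(Mm) = 1/2 / 3/4 = 2/3 before taking II-1's own offspring into account.
II-4 is albino, so II-4 is mm.
Now use II-1's offspring. Probability of each recorded status — pigmented son III-4: 1/2 if II-1 is Mm, 1 if MM; pigmented son III-5: 1/2 if II-1 is Mm, 1 if MM.
Bayes: P(Mm) = 2/3·1/4 / (2/3·1/4 + 1/3·1) = 1/3.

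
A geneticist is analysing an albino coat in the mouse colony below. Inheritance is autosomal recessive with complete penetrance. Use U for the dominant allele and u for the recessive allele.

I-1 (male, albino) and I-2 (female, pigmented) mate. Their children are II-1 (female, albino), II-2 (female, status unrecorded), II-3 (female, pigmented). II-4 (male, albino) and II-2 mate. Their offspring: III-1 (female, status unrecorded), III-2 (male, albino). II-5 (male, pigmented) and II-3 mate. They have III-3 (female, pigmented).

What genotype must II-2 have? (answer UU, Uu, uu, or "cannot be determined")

II-2's phenotype is unrecorded, and no parent or child forces a single allele at both positions; consistent genotype assignments exist with II-2 as Uu or uu.

cannot be determined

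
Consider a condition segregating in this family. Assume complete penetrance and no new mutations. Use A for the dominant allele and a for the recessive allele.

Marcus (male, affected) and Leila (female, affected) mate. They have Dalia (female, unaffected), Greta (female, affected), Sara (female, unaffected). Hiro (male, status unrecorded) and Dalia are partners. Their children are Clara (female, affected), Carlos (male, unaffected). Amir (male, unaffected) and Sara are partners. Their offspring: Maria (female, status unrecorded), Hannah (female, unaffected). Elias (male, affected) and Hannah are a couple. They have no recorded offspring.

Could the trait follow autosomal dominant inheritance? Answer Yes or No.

Yes

A consistent assignment under autosomal dominant exists: Marcus Aa, Leila Aa, Dalia aa, Greta AA, Sara aa, Hiro Aa, Amir aa, Clara Aa, Carlos aa, Maria aa, Hannah aa, Elias AA.
In this assignment every recorded phenotype matches its genotype and every non-founder's genotype is obtainable from its parents' genotypes, so the pedigree is consistent.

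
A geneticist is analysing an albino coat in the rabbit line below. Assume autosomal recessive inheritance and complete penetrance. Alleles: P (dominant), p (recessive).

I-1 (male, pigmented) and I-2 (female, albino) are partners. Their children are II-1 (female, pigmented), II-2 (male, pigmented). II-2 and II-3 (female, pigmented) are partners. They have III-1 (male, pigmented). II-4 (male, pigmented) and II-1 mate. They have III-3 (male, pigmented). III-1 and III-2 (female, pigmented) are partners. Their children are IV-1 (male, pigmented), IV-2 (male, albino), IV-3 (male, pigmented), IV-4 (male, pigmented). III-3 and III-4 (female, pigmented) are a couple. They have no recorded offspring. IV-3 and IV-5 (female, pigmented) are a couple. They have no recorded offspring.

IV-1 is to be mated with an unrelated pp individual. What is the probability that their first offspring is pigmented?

2/3

III-1 is pigmented so carries P and passed p to IV-2 (pp), so III-1 is Pp.
III-2 is pigmented so carries P and passed p to IV-2 (pp), so III-2 is Pp.
IV-1 is a pigmented offspring of III-1 (Pp) × III-2 (Pp), whose cross gives 1/4 PP : 1/2 Pp : 1/4 pp; conditioning on being pigmented, IV-1 is PP with probability 1/3, Pp with probability 2/3.
Summing over parental genotype combinations, P(offspring is pigmented) = 1/3·1 + 2/3·1/2 = 2/3.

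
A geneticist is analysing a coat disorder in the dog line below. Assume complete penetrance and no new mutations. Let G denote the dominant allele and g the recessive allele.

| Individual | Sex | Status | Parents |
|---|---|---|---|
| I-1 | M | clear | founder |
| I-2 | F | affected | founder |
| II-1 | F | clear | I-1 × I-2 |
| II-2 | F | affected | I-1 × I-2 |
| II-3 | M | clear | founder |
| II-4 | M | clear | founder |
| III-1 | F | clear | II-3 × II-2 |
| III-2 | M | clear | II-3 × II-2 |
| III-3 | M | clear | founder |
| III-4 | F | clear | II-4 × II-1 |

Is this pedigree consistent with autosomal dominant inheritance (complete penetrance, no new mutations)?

Yes

A consistent assignment under autosomal dominant exists: I-1 gg, I-2 Gg, II-1 gg, II-2 Gg, II-3 gg, II-4 gg, III-1 gg, III-2 gg, III-3 gg, III-4 gg.
In this assignment every recorded phenotype matches its genotype and every non-founder's genotype is obtainable from its parents' genotypes, so the pedigree is consistent.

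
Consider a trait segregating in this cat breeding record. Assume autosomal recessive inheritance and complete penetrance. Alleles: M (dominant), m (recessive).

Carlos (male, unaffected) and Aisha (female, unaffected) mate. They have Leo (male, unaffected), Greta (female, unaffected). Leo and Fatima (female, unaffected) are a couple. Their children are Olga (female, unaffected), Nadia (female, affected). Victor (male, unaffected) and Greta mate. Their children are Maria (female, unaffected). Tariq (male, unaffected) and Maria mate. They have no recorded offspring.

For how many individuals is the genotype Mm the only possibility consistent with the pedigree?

2

Obligate heterozygotes: Leo is unaffected so carries M and passed m to Nadia (mm), so Leo is Mm; Fatima is unaffected so carries M and passed m to Nadia (mm), so Fatima is Mm.
Every other individual is either homozygous by phenotype or has at least one consistent homozygous assignment, so the count is 2.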